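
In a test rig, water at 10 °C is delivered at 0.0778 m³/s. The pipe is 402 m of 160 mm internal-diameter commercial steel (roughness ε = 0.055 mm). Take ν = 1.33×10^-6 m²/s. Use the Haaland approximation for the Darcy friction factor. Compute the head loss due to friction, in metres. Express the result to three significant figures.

h_f ≈ 31.8 m

V = 4Q/(πD²) = 4·0.0778/(π·0.160²) = 3.869 m/s
Re = VD/ν = 3.869·0.160/1.33×10^-6 = 4.65×10^5 → turbulent
ε/D = 0.055/160 = 3.44×10^-4
Haaland: f = 0.01657
h_f = f(L/D)V²/(2g) = 0.01657·(402/0.160)·3.869²/(2·9.81) = 31.77 m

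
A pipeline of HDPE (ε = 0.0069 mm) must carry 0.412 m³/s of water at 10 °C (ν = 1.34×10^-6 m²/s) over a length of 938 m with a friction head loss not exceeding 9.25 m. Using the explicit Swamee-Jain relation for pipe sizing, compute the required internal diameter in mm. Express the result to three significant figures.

D ≈ 449 mm

Swamee-Jain (Type III): D = 0.66·[ε^1.25·(LQ²/(gh_f))^4.75 + ν·Q^9.4·(L/(gh_f))^5.2]^0.04
LQ²/(gh_f) = 1.755; L/(gh_f) = 10.34
Term 1 = ε^1.25·(…)^4.75 = 5.11×10^-6; Term 2 = ν·Q^9.4·(…)^5.2 = 6.05×10^-5
D = 0.66·(5.11×10^-6 + 6.05×10^-5)^0.04 = 0.4490 m = 449 mm
Check: V = 2.60 m/s, Re = 8.72×10^5, f = 0.01222, h_f = 8.81 m ≈ 9.25 m ✓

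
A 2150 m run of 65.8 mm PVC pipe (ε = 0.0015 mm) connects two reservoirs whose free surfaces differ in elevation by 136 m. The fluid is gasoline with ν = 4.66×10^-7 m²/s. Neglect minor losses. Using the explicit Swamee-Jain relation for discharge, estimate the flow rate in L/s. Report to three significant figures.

Swamee-Jain (Type II): Q = -0.965·√(gD⁵h_f/L)·ln[ε/(3.7D) + √(3.17ν²L/(gD³h_f))]
√(gD⁵h_f/L) = √(9.81·0.0658⁵·136/2150) = 8.749×10^-4
ε/(3.7D) = 6.16×10^-6; √(3.17ν²L/(gD³h_f)) = 6.24×10^-5
Q = -0.965·8.749×10^-4·ln(6.856×10^-5) = 0.008095 m³/s
Check: V = 2.38 m/s, Re = 3.36×10^5, f = 0.01436, h_f = 135 m ≈ 136 m ✓

Q ≈ 8.09 L/s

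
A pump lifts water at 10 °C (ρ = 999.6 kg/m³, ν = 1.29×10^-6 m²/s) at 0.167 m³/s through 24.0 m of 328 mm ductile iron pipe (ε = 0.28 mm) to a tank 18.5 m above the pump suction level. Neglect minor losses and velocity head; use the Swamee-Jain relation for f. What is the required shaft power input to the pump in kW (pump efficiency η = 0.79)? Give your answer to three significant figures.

P_shaft ≈ 38.9 kW

V = 4Q/(πD²) = 1.976 m/s; Re = 5.03×10^5; ε/D = 8.54×10^-4; f = 0.01969
h_f = f(L/D)V²/2g = 0.2868 m
Total head H = z + h_f = 18.5 + 0.2868 = 18.79 m
P_hyd = ρgQH = 999.6·9.81·0.167·18.79 = 30.77 kW
P_shaft = P_hyd/η = 30.77/0.79 = 38.94 kW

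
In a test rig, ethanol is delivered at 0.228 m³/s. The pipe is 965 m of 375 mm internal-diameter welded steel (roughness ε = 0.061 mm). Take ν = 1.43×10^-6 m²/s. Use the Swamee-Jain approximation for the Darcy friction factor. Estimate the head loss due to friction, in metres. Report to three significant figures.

V = 4Q/(πD²) = 4·0.228/(π·0.375²) = 2.064 m/s
Re = VD/ν = 2.064·0.375/1.43×10^-6 = 5.41×10^5 → turbulent
ε/D = 0.061/375 = 1.63×10^-4
Swamee-Jain: f = 0.01504
h_f = f(L/D)V²/(2g) = 0.01504·(965/0.375)·2.064²/(2·9.81) = 8.405 m

h_f ≈ 8.40 m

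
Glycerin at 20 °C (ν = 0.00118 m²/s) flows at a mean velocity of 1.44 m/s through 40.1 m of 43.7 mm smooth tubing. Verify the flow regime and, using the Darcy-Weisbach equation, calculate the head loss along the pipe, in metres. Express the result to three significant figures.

Re = VD/ν = 1.44·0.04370/0.00118 = 53.3 → laminar (Re < 2300)
f = 64/Re = 1.200
h_f = f(L/D)V²/(2g) = 1.200·(40.1/0.04370)·1.44²/(2·9.81) = 116.4 m

h_f ≈ 116 m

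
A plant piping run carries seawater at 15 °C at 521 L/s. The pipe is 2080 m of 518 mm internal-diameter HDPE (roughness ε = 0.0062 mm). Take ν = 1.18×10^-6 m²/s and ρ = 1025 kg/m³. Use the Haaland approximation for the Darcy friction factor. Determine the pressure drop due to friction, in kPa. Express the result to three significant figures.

Δp ≈ 147 kPa

V = 4Q/(πD²) = 4·0.521/(π·0.518²) = 2.472 m/s
Re = VD/ν = 2.472·0.518/1.18×10^-6 = 1.09×10^6 → turbulent
ε/D = 0.0062/518 = 1.20×10^-5
Haaland: f = 0.01166
h_f = f(L/D)V²/(2g) = 0.01166·(2080/0.518)·2.472²/(2·9.81) = 14.59 m
Δp = ρg·h_f = 1025·9.81·14.59 = 146.7 kPa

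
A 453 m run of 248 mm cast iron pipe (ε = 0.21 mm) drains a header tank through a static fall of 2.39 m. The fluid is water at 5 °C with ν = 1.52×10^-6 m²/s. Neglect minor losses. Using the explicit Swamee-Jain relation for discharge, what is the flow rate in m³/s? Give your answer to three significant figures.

Swamee-Jain (Type II): Q = -0.965·√(gD⁵h_f/L)·ln[ε/(3.7D) + √(3.17ν²L/(gD³h_f))]
√(gD⁵h_f/L) = √(9.81·0.248⁵·2.39/453) = 0.006968
ε/(3.7D) = 2.29×10^-4; √(3.17ν²L/(gD³h_f)) = 9.63×10^-5
Q = -0.965·0.006968·ln(3.252×10^-4) = 0.05400 m³/s
Check: V = 1.12 m/s, Re = 1.82×10^5, f = 0.02070, h_f = 2.41 m ≈ 2.39 m ✓

Q ≈ 0.0540 m³/s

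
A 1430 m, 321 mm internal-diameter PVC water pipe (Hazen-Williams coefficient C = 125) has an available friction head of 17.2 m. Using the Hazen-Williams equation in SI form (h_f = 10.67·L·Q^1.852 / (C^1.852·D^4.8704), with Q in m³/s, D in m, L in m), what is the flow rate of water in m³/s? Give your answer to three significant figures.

Rearranging: Q = [h_f·C^1.852·D^4.8704 / (10.67·L)]^(1/1.852)
Q = [17.2·125^1.852·0.321^4.8704 / (10.67·1430)]^0.540 = 0.1612 m³/s

Q ≈ 0.161 m³/s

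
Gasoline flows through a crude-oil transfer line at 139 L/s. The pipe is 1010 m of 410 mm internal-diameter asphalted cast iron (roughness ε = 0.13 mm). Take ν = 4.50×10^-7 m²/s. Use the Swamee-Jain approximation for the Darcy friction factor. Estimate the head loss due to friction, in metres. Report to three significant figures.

h_f ≈ 2.22 m

V = 4Q/(πD²) = 4·0.139/(π·0.410²) = 1.053 m/s
Re = VD/ν = 1.053·0.410/4.50×10^-7 = 9.59×10^5 → turbulent
ε/D = 0.13/410 = 3.17×10^-4
Swamee-Jain: f = 0.01593
h_f = f(L/D)V²/(2g) = 0.01593·(1010/0.410)·1.053²/(2·9.81) = 2.218 m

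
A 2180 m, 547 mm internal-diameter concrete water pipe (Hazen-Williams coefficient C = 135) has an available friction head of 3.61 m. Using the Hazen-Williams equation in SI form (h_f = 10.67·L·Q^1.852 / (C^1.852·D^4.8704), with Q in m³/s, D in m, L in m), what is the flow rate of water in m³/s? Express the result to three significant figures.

Rearranging: Q = [h_f·C^1.852·D^4.8704 / (10.67·L)]^(1/1.852)
Q = [3.61·135^1.852·0.547^4.8704 / (10.67·2180)]^0.540 = 0.2424 m³/s

Q ≈ 0.242 m³/s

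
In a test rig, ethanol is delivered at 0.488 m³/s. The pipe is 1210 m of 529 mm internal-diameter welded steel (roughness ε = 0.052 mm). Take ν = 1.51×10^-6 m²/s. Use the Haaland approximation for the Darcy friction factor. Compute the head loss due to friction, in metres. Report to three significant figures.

h_f ≈ 7.82 m

V = 4Q/(πD²) = 4·0.488/(π·0.529²) = 2.220 m/s
Re = VD/ν = 2.220·0.529/1.51×10^-6 = 7.78×10^5 → turbulent
ε/D = 0.052/529 = 9.83×10^-5
Haaland: f = 0.01360
h_f = f(L/D)V²/(2g) = 0.01360·(1210/0.529)·2.220²/(2·9.81) = 7.815 m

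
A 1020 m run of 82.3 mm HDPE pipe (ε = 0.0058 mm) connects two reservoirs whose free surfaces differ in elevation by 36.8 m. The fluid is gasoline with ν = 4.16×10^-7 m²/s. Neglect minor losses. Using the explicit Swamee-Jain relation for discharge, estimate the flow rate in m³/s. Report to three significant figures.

Q ≈ 0.0106 m³/s

Swamee-Jain (Type II): Q = -0.965·√(gD⁵h_f/L)·ln[ε/(3.7D) + √(3.17ν²L/(gD³h_f))]
√(gD⁵h_f/L) = √(9.81·0.0823⁵·36.8/1020) = 0.001156
ε/(3.7D) = 1.90×10^-5; √(3.17ν²L/(gD³h_f)) = 5.27×10^-5
Q = -0.965·0.001156·ln(7.178×10^-5) = 0.01064 m³/s
Check: V = 2.00 m/s, Re = 3.96×10^5, f = 0.01455, h_f = 36.8 m ≈ 36.8 m ✓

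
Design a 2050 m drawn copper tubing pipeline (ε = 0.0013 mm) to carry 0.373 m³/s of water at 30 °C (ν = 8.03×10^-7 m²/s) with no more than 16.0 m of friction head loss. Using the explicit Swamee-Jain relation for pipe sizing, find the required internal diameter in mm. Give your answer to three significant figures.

D ≈ 444 mm

Swamee-Jain (Type III): D = 0.66·[ε^1.25·(LQ²/(gh_f))^4.75 + ν·Q^9.4·(L/(gh_f))^5.2]^0.04
LQ²/(gh_f) = 1.817; L/(gh_f) = 13.06
Term 1 = ε^1.25·(…)^4.75 = 7.49×10^-7; Term 2 = ν·Q^9.4·(…)^5.2 = 4.81×10^-5
D = 0.66·(7.49×10^-7 + 4.81×10^-5)^0.04 = 0.4437 m = 444 mm
Check: V = 2.41 m/s, Re = 1.33×10^6, f = 0.01115, h_f = 15.3 m ≈ 16.0 m ✓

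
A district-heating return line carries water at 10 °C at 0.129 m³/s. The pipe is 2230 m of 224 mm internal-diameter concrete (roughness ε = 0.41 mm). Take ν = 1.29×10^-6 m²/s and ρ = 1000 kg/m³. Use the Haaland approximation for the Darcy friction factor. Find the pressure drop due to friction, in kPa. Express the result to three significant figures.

V = 4Q/(πD²) = 4·0.129/(π·0.224²) = 3.273 m/s
Re = VD/ν = 3.273·0.224/1.29×10^-6 = 5.68×10^5 → turbulent
ε/D = 0.41/224 = 0.00183
Haaland: f = 0.02323
h_f = f(L/D)V²/(2g) = 0.02323·(2230/0.224)·3.273²/(2·9.81) = 126.3 m
Δp = ρg·h_f = 1000·9.81·126.3 = 1239 kPa

Δp ≈ 1240 kPa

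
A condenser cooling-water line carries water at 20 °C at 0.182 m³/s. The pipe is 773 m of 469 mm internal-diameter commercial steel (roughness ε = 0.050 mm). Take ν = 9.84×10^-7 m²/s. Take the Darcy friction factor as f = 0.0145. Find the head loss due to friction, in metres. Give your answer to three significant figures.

h_f ≈ 1.35 m

V = 4Q/(πD²) = 4·0.182/(π·0.469²) = 1.054 m/s
h_f = f(L/D)V²/(2g) = 0.01450·(773/0.469)·1.054²/(2·9.81) = 1.352 m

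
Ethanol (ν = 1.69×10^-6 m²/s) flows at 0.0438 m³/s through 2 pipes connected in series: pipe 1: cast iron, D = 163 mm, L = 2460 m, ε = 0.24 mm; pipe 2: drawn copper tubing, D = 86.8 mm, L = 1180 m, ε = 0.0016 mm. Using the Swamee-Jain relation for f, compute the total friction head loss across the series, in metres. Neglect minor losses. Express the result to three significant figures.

Pipe 1: V = 2.099 m/s, Re = 2.02×10^5, ε/D = 0.00147, f = 0.02287, h_1 = f(L/D)V²/2g = 77.51 m
Pipe 2: V = 7.402 m/s, Re = 3.80×10^5, ε/D = 1.84×10^-5, f = 0.01400, h_2 = f(L/D)V²/2g = 531.6 m
Series → Q common, losses add: H = Σh = 609.1 m

H ≈ 609 m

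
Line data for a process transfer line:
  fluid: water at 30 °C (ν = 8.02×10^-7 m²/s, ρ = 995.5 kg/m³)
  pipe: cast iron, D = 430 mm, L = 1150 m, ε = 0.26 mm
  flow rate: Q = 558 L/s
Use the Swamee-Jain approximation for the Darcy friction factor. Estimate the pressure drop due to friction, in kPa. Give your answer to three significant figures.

V = 4Q/(πD²) = 4·0.558/(π·0.430²) = 3.842 m/s
Re = VD/ν = 3.842·0.430/8.02×10^-7 = 2.06×10^6 → turbulent
ε/D = 0.26/430 = 6.05×10^-4
Swamee-Jain: f = 0.01772
h_f = f(L/D)V²/(2g) = 0.01772·(1150/0.430)·3.842²/(2·9.81) = 35.66 m
Δp = ρg·h_f = 995.5·9.81·35.66 = 348.3 kPa

Δp ≈ 348 kPa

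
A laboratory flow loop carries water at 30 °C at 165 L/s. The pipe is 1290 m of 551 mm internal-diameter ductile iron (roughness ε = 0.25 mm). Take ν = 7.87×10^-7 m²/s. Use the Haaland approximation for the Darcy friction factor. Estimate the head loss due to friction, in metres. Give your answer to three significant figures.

V = 4Q/(πD²) = 4·0.165/(π·0.551²) = 0.6920 m/s
Re = VD/ν = 0.6920·0.551/7.87×10^-7 = 4.84×10^5 → turbulent
ε/D = 0.25/551 = 4.54×10^-4
Haaland: f = 0.01730
h_f = f(L/D)V²/(2g) = 0.01730·(1290/0.551)·0.6920²/(2·9.81) = 0.9886 m

h_f ≈ 0.989 m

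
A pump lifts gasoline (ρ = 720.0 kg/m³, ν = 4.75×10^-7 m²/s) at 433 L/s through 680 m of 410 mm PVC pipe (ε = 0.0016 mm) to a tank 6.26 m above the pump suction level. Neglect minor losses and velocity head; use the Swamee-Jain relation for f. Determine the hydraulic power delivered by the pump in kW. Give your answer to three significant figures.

V = 4Q/(πD²) = 3.280 m/s; Re = 2.83×10^6; ε/D = 3.90×10^-6; f = 0.01000
h_f = f(L/D)V²/2g = 9.094 m
Total head H = z + h_f = 6.26 + 9.094 = 15.35 m
P_hyd = ρgQH = 720.0·9.81·0.433·15.35 = 46.96 kW

P_hyd ≈ 47.0 kW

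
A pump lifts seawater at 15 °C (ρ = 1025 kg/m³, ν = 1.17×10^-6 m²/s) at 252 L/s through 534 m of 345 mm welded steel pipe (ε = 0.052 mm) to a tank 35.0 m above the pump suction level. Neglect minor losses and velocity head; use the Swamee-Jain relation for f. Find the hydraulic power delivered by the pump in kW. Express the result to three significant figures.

P_hyd ≈ 110 kW

V = 4Q/(πD²) = 2.696 m/s; Re = 7.95×10^5; ε/D = 1.51×10^-4; f = 0.01443
h_f = f(L/D)V²/2g = 8.273 m
Total head H = z + h_f = 35.0 + 8.273 = 43.27 m
P_hyd = ρgQH = 1025·9.81·0.252·43.27 = 109.7 kW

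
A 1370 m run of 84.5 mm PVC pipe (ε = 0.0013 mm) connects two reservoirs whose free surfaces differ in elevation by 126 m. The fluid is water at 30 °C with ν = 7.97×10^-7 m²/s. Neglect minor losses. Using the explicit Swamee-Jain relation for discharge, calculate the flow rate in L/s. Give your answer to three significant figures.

Swamee-Jain (Type II): Q = -0.965·√(gD⁵h_f/L)·ln[ε/(3.7D) + √(3.17ν²L/(gD³h_f))]
√(gD⁵h_f/L) = √(9.81·0.0845⁵·126/1370) = 0.001972
ε/(3.7D) = 4.16×10^-6; √(3.17ν²L/(gD³h_f)) = 6.08×10^-5
Q = -0.965·0.001972·ln(6.498×10^-5) = 0.01834 m³/s
Check: V = 3.27 m/s, Re = 3.47×10^5, f = 0.01419, h_f = 125 m ≈ 126 m ✓

Q ≈ 18.3 L/s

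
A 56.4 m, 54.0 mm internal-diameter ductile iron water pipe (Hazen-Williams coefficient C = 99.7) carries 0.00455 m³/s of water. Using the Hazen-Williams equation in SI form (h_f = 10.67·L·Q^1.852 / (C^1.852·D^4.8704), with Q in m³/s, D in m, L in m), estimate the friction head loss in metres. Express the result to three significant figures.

h_f = 10.67·56.4·0.00455^1.852 / (99.7^1.852·0.0540^4.8704) = 8.208 m

h_f ≈ 8.21 m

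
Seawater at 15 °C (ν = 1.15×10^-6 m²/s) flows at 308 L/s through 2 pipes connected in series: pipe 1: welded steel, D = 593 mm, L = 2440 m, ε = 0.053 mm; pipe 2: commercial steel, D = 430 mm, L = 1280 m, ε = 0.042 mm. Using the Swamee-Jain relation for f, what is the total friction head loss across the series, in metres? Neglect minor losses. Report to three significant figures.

Pipe 1: V = 1.115 m/s, Re = 5.75×10^5, ε/D = 8.94×10^-5, f = 0.01411, h_1 = f(L/D)V²/2g = 3.680 m
Pipe 2: V = 2.121 m/s, Re = 7.93×10^5, ε/D = 9.77×10^-5, f = 0.01376, h_2 = f(L/D)V²/2g = 9.388 m
Series → Q common, losses add: H = Σh = 13.07 m

H ≈ 13.1 m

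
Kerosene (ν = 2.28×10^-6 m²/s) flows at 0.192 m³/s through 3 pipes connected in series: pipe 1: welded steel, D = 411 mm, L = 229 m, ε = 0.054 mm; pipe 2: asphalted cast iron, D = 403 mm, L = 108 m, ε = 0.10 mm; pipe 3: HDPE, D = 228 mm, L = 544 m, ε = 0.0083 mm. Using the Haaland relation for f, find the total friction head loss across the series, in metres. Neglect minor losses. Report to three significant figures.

Pipe 1: V = 1.447 m/s, Re = 2.61×10^5, ε/D = 1.31×10^-4, f = 0.01579, h_1 = f(L/D)V²/2g = 0.9393 m
Pipe 2: V = 1.505 m/s, Re = 2.66×10^5, ε/D = 2.48×10^-4, f = 0.01663, h_2 = f(L/D)V²/2g = 0.5147 m
Pipe 3: V = 4.703 m/s, Re = 4.70×10^5, ε/D = 3.64×10^-5, f = 0.01363, h_3 = f(L/D)V²/2g = 36.66 m
Series → Q common, losses add: H = Σh = 38.11 m

H ≈ 38.1 m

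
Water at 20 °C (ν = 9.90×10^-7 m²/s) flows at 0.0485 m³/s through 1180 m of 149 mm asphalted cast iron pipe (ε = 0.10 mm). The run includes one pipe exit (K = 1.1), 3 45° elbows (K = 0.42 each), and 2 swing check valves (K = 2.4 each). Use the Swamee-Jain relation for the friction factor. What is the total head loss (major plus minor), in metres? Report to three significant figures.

H_L ≈ 61.9 m

V = 4Q/(πD²) = 2.782 m/s; V²/2g = 0.3943 m
Re = 4.19×10^5, ε/D = 6.71×10^-4 → f = 0.01891 (Swamee-Jain)
Major: h_f = f(L/D)·V²/2g = 0.01891·7919·0.3943 = 59.07 m
Minor: ΣK = 7.16; h_m = ΣK·V²/2g = 2.823 m
Total H_L = 59.07 + 2.823 = 61.89 m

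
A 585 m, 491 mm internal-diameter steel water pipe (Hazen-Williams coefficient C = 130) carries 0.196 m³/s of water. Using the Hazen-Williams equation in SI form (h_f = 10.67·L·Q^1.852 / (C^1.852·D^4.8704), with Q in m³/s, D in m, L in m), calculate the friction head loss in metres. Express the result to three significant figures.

h_f ≈ 1.19 m

h_f = 10.67·585·0.196^1.852 / (130^1.852·0.491^4.8704) = 1.186 m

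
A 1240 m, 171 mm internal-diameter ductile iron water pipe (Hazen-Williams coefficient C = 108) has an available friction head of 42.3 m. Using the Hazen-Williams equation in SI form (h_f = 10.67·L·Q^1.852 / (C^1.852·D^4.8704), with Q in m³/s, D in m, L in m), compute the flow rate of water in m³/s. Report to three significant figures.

Rearranging: Q = [h_f·C^1.852·D^4.8704 / (10.67·L)]^(1/1.852)
Q = [42.3·108^1.852·0.171^4.8704 / (10.67·1240)]^0.540 = 0.04667 m³/s

Q ≈ 0.0467 m³/s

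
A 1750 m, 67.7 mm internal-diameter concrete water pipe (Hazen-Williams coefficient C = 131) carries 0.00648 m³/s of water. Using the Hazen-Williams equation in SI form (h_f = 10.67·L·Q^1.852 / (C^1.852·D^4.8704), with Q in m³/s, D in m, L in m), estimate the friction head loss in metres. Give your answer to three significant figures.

h_f = 10.67·1750·0.00648^1.852 / (131^1.852·0.0677^4.8704) = 98.30 m

h_f ≈ 98.3 m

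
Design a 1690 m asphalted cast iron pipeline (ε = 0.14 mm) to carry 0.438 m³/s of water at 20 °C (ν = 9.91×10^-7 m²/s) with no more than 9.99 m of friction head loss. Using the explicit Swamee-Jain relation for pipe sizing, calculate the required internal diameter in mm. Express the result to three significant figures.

Swamee-Jain (Type III): D = 0.66·[ε^1.25·(LQ²/(gh_f))^4.75 + ν·Q^9.4·(L/(gh_f))^5.2]^0.04
LQ²/(gh_f) = 3.308; L/(gh_f) = 17.24
Term 1 = ε^1.25·(…)^4.75 = 0.00447; Term 2 = ν·Q^9.4·(…)^5.2 = 0.00114
D = 0.66·(0.00447 + 0.00114)^0.04 = 0.5364 m = 536 mm
Check: V = 1.94 m/s, Re = 1.05×10^6, f = 0.01536, h_f = 9.26 m ≈ 9.99 m ✓

D ≈ 536 mm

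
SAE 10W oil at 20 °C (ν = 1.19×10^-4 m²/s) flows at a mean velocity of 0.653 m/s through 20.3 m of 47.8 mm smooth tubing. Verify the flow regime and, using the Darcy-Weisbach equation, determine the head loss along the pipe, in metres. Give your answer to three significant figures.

h_f ≈ 2.25 m

Re = VD/ν = 0.653·0.04780/1.19×10^-4 = 262 → laminar (Re < 2300)
f = 64/Re = 0.2440
h_f = f(L/D)V²/(2g) = 0.2440·(20.3/0.04780)·0.653²/(2·9.81) = 2.252 m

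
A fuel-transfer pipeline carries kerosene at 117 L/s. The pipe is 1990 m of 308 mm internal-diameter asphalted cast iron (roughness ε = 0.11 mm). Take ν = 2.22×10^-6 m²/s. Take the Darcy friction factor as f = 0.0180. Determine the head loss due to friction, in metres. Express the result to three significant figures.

h_f ≈ 14.6 m

V = 4Q/(πD²) = 4·0.117/(π·0.308²) = 1.570 m/s
h_f = f(L/D)V²/(2g) = 0.01800·(1990/0.308)·1.570²/(2·9.81) = 14.62 m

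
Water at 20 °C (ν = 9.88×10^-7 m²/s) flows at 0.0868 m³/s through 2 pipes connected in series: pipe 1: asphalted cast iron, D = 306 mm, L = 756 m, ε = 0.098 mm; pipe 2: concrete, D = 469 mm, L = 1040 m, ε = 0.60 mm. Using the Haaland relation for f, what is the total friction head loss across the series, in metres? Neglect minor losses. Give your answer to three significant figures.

H ≈ 3.55 m

Pipe 1: V = 1.180 m/s, Re = 3.66×10^5, ε/D = 3.20×10^-4, f = 0.01667, h_1 = f(L/D)V²/2g = 2.924 m
Pipe 2: V = 0.5024 m/s, Re = 2.39×10^5, ε/D = 0.00128, f = 0.02180, h_2 = f(L/D)V²/2g = 0.6221 m
Series → Q common, losses add: H = Σh = 3.547 m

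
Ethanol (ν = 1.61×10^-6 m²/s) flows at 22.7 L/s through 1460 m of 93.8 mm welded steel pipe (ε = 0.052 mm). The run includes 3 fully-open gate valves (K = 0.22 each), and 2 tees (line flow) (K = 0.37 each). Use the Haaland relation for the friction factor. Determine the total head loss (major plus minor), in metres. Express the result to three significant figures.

H_L ≈ 163 m

V = 4Q/(πD²) = 3.285 m/s; V²/2g = 0.5500 m
Re = 1.91×10^5, ε/D = 5.54×10^-4 → f = 0.01899 (Haaland)
Major: h_f = f(L/D)·V²/2g = 0.01899·15565·0.5500 = 162.5 m
Minor: ΣK = 1.40; h_m = ΣK·V²/2g = 0.7700 m
Total H_L = 162.5 + 0.7700 = 163.3 m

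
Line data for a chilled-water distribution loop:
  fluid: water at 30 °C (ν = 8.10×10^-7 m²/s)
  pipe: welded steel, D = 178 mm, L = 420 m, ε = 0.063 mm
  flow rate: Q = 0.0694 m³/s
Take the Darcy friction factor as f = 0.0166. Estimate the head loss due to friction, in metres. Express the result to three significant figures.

h_f ≈ 15.5 m

V = 4Q/(πD²) = 4·0.0694/(π·0.178²) = 2.789 m/s
h_f = f(L/D)V²/(2g) = 0.01660·(420/0.178)·2.789²/(2·9.81) = 15.53 m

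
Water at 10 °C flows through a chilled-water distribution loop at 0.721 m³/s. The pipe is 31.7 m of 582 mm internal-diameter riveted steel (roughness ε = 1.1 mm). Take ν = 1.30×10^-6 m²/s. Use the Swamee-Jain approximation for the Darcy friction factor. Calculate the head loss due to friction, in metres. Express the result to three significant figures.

V = 4Q/(πD²) = 4·0.721/(π·0.582²) = 2.710 m/s
Re = VD/ν = 2.710·0.582/1.30×10^-6 = 1.21×10^6 → turbulent
ε/D = 1.1/582 = 0.00189
Swamee-Jain: f = 0.02330
h_f = f(L/D)V²/(2g) = 0.02330·(31.7/0.582)·2.710²/(2·9.81) = 0.4751 m

h_f ≈ 0.475 m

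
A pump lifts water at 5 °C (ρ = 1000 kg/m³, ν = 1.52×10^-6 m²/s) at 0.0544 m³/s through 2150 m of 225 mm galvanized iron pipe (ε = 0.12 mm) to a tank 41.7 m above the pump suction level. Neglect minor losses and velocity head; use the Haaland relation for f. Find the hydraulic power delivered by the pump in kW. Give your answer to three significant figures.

P_hyd ≈ 31.4 kW

V = 4Q/(πD²) = 1.368 m/s; Re = 2.03×10^5; ε/D = 5.33×10^-4; f = 0.01879
h_f = f(L/D)V²/2g = 17.13 m
Total head H = z + h_f = 41.7 + 17.13 = 58.83 m
P_hyd = ρgQH = 1000·9.81·0.0544·58.83 = 31.40 kW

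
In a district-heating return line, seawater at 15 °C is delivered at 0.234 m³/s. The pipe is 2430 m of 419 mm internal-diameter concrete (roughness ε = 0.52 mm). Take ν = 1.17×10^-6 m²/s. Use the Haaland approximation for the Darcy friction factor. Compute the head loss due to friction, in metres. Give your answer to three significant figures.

h_f ≈ 18.0 m

V = 4Q/(πD²) = 4·0.234/(π·0.419²) = 1.697 m/s
Re = VD/ν = 1.697·0.419/1.17×10^-6 = 6.08×10^5 → turbulent
ε/D = 0.52/419 = 0.00124
Haaland: f = 0.02112
h_f = f(L/D)V²/(2g) = 0.02112·(2430/0.419)·1.697²/(2·9.81) = 17.98 m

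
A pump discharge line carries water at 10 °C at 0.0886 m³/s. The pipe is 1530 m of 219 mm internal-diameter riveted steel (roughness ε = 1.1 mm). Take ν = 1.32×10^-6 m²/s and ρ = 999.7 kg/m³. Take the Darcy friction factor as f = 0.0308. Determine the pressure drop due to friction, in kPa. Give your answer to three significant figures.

V = 4Q/(πD²) = 4·0.0886/(π·0.219²) = 2.352 m/s
h_f = f(L/D)V²/(2g) = 0.03080·(1530/0.219)·2.352²/(2·9.81) = 60.68 m
Δp = ρg·h_f = 999.7·9.81·60.68 = 595.0 kPa

Δp ≈ 595 kPa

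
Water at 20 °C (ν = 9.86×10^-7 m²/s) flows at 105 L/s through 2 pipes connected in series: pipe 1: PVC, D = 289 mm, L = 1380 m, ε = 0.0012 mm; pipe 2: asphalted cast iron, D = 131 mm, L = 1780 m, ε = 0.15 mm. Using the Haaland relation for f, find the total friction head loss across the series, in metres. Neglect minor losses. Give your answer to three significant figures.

Pipe 1: V = 1.601 m/s, Re = 4.69×10^5, ε/D = 4.15×10^-6, f = 0.01326, h_1 = f(L/D)V²/2g = 8.266 m
Pipe 2: V = 7.790 m/s, Re = 1.04×10^6, ε/D = 0.00115, f = 0.02057, h_2 = f(L/D)V²/2g = 864.7 m
Series → Q common, losses add: H = Σh = 873.0 m

H ≈ 873 m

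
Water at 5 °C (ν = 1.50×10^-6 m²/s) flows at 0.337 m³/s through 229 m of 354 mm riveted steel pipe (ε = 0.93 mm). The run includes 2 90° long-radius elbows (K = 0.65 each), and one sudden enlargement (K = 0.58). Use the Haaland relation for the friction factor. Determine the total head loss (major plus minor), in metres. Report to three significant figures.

H_L ≈ 11.0 m

V = 4Q/(πD²) = 3.424 m/s; V²/2g = 0.5975 m
Re = 8.08×10^5, ε/D = 0.00263 → f = 0.02543 (Haaland)
Major: h_f = f(L/D)·V²/2g = 0.02543·646.9·0.5975 = 9.831 m
Minor: ΣK = 1.88; h_m = ΣK·V²/2g = 1.123 m
Total H_L = 9.831 + 1.123 = 10.95 m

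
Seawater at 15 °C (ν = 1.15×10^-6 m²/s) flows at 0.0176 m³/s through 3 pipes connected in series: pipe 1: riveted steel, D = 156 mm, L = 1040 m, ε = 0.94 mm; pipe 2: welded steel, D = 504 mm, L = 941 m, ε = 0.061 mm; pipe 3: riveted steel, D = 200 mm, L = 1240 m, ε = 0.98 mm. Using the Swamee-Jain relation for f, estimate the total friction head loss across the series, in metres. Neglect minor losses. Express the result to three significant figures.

Pipe 1: V = 0.9208 m/s, Re = 1.25×10^5, ε/D = 0.00603, f = 0.03305, h_1 = f(L/D)V²/2g = 9.522 m
Pipe 2: V = 0.08822 m/s, Re = 3.87×10^4, ε/D = 1.21×10^-4, f = 0.02244, h_2 = f(L/D)V²/2g = 0.01662 m
Pipe 3: V = 0.5602 m/s, Re = 9.74×10^4, ε/D = 0.00490, f = 0.03142, h_3 = f(L/D)V²/2g = 3.116 m
Series → Q common, losses add: H = Σh = 12.65 m

H ≈ 12.7 m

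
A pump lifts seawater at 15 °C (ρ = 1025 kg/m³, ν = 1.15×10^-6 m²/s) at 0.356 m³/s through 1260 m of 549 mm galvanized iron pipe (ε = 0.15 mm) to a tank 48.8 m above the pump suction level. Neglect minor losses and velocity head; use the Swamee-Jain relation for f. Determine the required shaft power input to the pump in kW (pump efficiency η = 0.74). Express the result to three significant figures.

V = 4Q/(πD²) = 1.504 m/s; Re = 7.18×10^5; ε/D = 2.73×10^-4; f = 0.01578
h_f = f(L/D)V²/2g = 4.175 m
Total head H = z + h_f = 48.8 + 4.175 = 52.97 m
P_hyd = ρgQH = 1025·9.81·0.356·52.97 = 189.6 kW
P_shaft = P_hyd/η = 189.6/0.74 = 256.3 kW

P_shaft ≈ 256 kW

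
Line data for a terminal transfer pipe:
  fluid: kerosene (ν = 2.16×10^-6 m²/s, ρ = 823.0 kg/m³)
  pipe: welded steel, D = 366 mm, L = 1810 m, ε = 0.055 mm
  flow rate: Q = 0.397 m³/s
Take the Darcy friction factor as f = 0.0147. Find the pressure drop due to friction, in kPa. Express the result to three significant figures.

Δp ≈ 426 kPa

V = 4Q/(πD²) = 4·0.397/(π·0.366²) = 3.773 m/s
h_f = f(L/D)V²/(2g) = 0.01470·(1810/0.366)·3.773²/(2·9.81) = 52.76 m
Δp = ρg·h_f = 823.0·9.81·52.76 = 426.0 kPa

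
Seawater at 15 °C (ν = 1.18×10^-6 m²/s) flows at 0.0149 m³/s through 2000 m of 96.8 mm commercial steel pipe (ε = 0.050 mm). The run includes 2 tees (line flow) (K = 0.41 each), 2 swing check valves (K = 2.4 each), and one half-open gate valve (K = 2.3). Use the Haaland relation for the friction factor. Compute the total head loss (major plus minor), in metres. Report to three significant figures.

H_L ≈ 83.8 m

V = 4Q/(πD²) = 2.025 m/s; V²/2g = 0.2089 m
Re = 1.66×10^5, ε/D = 5.17×10^-4 → f = 0.01904 (Haaland)
Major: h_f = f(L/D)·V²/2g = 0.01904·20661·0.2089 = 82.18 m
Minor: ΣK = 7.92; h_m = ΣK·V²/2g = 1.655 m
Total H_L = 82.18 + 1.655 = 83.84 m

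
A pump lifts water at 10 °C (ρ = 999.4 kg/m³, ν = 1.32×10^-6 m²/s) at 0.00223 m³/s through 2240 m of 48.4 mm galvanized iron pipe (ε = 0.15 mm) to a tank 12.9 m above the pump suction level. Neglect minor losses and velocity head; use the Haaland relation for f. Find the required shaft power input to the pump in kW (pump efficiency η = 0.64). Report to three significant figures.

P_shaft ≈ 3.86 kW

V = 4Q/(πD²) = 1.212 m/s; Re = 4.44×10^4; ε/D = 0.00310; f = 0.02890
h_f = f(L/D)V²/2g = 100.1 m
Total head H = z + h_f = 12.9 + 100.1 = 113.0 m
P_hyd = ρgQH = 999.4·9.81·0.00223·113.0 = 2.472 kW
P_shaft = P_hyd/η = 2.472/0.64 = 3.862 kW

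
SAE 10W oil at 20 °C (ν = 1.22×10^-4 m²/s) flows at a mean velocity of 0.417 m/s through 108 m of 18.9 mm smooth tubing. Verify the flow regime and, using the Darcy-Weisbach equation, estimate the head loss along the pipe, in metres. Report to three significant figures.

h_f ≈ 50.2 m

Re = VD/ν = 0.417·0.01890/1.22×10^-4 = 64.6 → laminar (Re < 2300)
f = 64/Re = 0.9907
h_f = f(L/D)V²/(2g) = 0.9907·(108/0.01890)·0.417²/(2·9.81) = 50.17 m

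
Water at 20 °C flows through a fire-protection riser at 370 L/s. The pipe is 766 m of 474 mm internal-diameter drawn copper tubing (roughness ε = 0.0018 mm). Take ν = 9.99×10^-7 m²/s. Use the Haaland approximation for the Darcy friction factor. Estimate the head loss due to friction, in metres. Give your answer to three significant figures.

V = 4Q/(πD²) = 4·0.370/(π·0.474²) = 2.097 m/s
Re = VD/ν = 2.097·0.474/9.99×10^-7 = 9.95×10^5 → turbulent
ε/D = 0.0018/474 = 3.80×10^-6
Haaland: f = 0.01166
h_f = f(L/D)V²/(2g) = 0.01166·(766/0.474)·2.097²/(2·9.81) = 4.222 m

h_f ≈ 4.22 m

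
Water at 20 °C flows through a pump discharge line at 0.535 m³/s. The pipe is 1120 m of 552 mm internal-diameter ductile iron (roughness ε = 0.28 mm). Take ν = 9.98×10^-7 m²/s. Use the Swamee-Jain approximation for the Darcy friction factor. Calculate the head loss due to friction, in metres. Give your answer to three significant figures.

V = 4Q/(πD²) = 4·0.535/(π·0.552²) = 2.236 m/s
Re = VD/ν = 2.236·0.552/9.98×10^-7 = 1.24×10^6 → turbulent
ε/D = 0.28/552 = 5.07×10^-4
Swamee-Jain: f = 0.01725
h_f = f(L/D)V²/(2g) = 0.01725·(1120/0.552)·2.236²/(2·9.81) = 8.915 m

h_f ≈ 8.92 m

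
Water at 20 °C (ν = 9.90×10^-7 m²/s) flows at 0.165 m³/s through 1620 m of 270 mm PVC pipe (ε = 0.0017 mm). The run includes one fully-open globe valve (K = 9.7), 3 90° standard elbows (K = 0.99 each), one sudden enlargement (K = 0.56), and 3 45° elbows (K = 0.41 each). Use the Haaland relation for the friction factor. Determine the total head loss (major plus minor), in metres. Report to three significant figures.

V = 4Q/(πD²) = 2.882 m/s; V²/2g = 0.4233 m
Re = 7.86×10^5, ε/D = 6.30×10^-6 → f = 0.01216 (Haaland)
Major: h_f = f(L/D)·V²/2g = 0.01216·6000·0.4233 = 30.89 m
Minor: ΣK = 14.5; h_m = ΣK·V²/2g = 6.121 m
Total H_L = 30.89 + 6.121 = 37.01 m

H_L ≈ 37.0 m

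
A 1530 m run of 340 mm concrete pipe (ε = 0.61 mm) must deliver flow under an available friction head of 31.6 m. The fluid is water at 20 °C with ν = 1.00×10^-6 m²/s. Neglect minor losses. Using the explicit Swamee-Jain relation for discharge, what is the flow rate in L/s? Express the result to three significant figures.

Swamee-Jain (Type II): Q = -0.965·√(gD⁵h_f/L)·ln[ε/(3.7D) + √(3.17ν²L/(gD³h_f))]
√(gD⁵h_f/L) = √(9.81·0.340⁵·31.6/1530) = 0.03034
ε/(3.7D) = 4.85×10^-4; √(3.17ν²L/(gD³h_f)) = 2.00×10^-5
Q = -0.965·0.03034·ln(5.048×10^-4) = 0.2223 m³/s
Check: V = 2.45 m/s, Re = 8.32×10^5, f = 0.02308, h_f = 31.7 m ≈ 31.6 m ✓

Q ≈ 222 L/s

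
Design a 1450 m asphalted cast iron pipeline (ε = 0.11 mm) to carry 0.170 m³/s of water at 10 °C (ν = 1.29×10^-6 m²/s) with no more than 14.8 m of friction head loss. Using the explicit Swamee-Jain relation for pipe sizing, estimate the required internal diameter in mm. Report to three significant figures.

D ≈ 335 mm

Swamee-Jain (Type III): D = 0.66·[ε^1.25·(LQ²/(gh_f))^4.75 + ν·Q^9.4·(L/(gh_f))^5.2]^0.04
LQ²/(gh_f) = 0.2886; L/(gh_f) = 9.987
Term 1 = ε^1.25·(…)^4.75 = 3.08×10^-8; Term 2 = ν·Q^9.4·(…)^5.2 = 1.19×10^-8
D = 0.66·(3.08×10^-8 + 1.19×10^-8)^0.04 = 0.3348 m = 335 mm
Check: V = 1.93 m/s, Re = 5.01×10^5, f = 0.01659, h_f = 13.7 m ≈ 14.8 m ✓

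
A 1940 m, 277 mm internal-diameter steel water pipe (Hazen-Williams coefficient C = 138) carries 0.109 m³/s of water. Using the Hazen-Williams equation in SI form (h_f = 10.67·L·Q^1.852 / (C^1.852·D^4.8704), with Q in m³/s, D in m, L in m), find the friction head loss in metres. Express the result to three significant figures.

h_f = 10.67·1940·0.109^1.852 / (138^1.852·0.277^4.8704) = 19.30 m

h_f ≈ 19.3 m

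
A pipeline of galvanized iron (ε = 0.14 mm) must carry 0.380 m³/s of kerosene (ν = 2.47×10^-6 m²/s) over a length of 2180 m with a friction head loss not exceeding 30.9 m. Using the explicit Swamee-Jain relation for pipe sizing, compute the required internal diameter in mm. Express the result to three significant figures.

D ≈ 433 mm

Swamee-Jain (Type III): D = 0.66·[ε^1.25·(LQ²/(gh_f))^4.75 + ν·Q^9.4·(L/(gh_f))^5.2]^0.04
LQ²/(gh_f) = 1.038; L/(gh_f) = 7.192
Term 1 = ε^1.25·(…)^4.75 = 1.82×10^-5; Term 2 = ν·Q^9.4·(…)^5.2 = 7.91×10^-6
D = 0.66·(1.82×10^-5 + 7.91×10^-6)^0.04 = 0.4327 m = 433 mm
Check: V = 2.58 m/s, Re = 4.53×10^5, f = 0.01667, h_f = 28.6 m ≈ 30.9 m ✓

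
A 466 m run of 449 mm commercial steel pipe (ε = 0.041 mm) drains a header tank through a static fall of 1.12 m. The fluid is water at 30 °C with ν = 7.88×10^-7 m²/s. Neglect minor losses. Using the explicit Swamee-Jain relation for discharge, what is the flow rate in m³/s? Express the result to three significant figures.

Swamee-Jain (Type II): Q = -0.965·√(gD⁵h_f/L)·ln[ε/(3.7D) + √(3.17ν²L/(gD³h_f))]
√(gD⁵h_f/L) = √(9.81·0.449⁵·1.12/466) = 0.02074
ε/(3.7D) = 2.47×10^-5; √(3.17ν²L/(gD³h_f)) = 3.04×10^-5
Q = -0.965·0.02074·ln(5.505×10^-5) = 0.1963 m³/s
Check: V = 1.24 m/s, Re = 7.06×10^5, f = 0.01383, h_f = 1.12 m ≈ 1.12 m ✓

Q ≈ 0.196 m³/s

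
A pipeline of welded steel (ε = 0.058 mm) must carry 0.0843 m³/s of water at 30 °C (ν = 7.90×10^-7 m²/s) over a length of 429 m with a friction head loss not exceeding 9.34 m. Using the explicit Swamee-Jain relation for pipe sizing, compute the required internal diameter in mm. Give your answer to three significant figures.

D ≈ 215 mm

Swamee-Jain (Type III): D = 0.66·[ε^1.25·(LQ²/(gh_f))^4.75 + ν·Q^9.4·(L/(gh_f))^5.2]^0.04
LQ²/(gh_f) = 0.03327; L/(gh_f) = 4.682
Term 1 = ε^1.25·(…)^4.75 = 4.83×10^-13; Term 2 = ν·Q^9.4·(…)^5.2 = 1.94×10^-13
D = 0.66·(4.83×10^-13 + 1.94×10^-13)^0.04 = 0.2152 m = 215 mm
Check: V = 2.32 m/s, Re = 6.31×10^5, f = 0.01587, h_f = 8.67 m ≈ 9.34 m ✓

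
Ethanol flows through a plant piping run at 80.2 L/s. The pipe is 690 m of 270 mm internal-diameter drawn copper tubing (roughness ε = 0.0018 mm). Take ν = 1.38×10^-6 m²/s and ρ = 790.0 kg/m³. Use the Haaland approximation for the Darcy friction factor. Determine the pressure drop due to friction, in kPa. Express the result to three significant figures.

V = 4Q/(πD²) = 4·0.0802/(π·0.270²) = 1.401 m/s
Re = VD/ν = 1.401·0.270/1.38×10^-6 = 2.74×10^5 → turbulent
ε/D = 0.0018/270 = 6.67×10^-6
Haaland: f = 0.01464
h_f = f(L/D)V²/(2g) = 0.01464·(690/0.270)·1.401²/(2·9.81) = 3.741 m
Δp = ρg·h_f = 790.0·9.81·3.741 = 28.99 kPa

Δp ≈ 29.0 kPa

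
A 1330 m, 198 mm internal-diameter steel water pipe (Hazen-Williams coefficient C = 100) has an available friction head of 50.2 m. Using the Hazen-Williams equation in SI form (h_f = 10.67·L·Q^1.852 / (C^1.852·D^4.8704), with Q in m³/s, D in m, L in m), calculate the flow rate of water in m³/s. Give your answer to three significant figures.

Rearranging: Q = [h_f·C^1.852·D^4.8704 / (10.67·L)]^(1/1.852)
Q = [50.2·100^1.852·0.198^4.8704 / (10.67·1330)]^0.540 = 0.06711 m³/s

Q ≈ 0.0671 m³/s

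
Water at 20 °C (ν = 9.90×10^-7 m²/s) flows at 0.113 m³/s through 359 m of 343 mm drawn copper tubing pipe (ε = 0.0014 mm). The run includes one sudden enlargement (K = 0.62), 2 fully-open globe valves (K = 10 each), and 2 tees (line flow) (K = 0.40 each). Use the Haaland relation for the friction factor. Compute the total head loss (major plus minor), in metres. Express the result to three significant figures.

H_L ≈ 2.71 m

V = 4Q/(πD²) = 1.223 m/s; V²/2g = 0.07623 m
Re = 4.24×10^5, ε/D = 4.08×10^-6 → f = 0.01350 (Haaland)
Major: h_f = f(L/D)·V²/2g = 0.01350·1047·0.07623 = 1.077 m
Minor: ΣK = 21.4; h_m = ΣK·V²/2g = 1.633 m
Total H_L = 1.077 + 1.633 = 2.710 m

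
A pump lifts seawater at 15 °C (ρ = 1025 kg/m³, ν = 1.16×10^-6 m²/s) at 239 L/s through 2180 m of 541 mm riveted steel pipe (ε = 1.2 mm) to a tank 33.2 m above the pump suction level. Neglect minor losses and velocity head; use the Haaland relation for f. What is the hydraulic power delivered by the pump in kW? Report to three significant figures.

P_hyd ≈ 92.8 kW

V = 4Q/(πD²) = 1.040 m/s; Re = 4.85×10^5; ε/D = 0.00222; f = 0.02444
h_f = f(L/D)V²/2g = 5.425 m
Total head H = z + h_f = 33.2 + 5.425 = 38.63 m
P_hyd = ρgQH = 1025·9.81·0.239·38.63 = 92.82 kW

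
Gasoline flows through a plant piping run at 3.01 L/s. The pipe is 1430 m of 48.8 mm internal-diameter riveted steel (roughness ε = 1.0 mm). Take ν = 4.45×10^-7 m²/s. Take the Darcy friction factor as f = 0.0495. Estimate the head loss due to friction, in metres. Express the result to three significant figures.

V = 4Q/(πD²) = 4·0.00301/(π·0.0488²) = 1.609 m/s
h_f = f(L/D)V²/(2g) = 0.04950·(1430/0.0488)·1.609²/(2·9.81) = 191.5 m

h_f ≈ 191 m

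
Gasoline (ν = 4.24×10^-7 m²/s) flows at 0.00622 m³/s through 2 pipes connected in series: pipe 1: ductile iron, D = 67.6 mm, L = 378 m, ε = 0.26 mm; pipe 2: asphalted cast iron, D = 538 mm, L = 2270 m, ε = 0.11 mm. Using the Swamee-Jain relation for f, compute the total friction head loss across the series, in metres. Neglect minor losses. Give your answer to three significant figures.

Pipe 1: V = 1.733 m/s, Re = 2.76×10^5, ε/D = 0.00385, f = 0.02865, h_1 = f(L/D)V²/2g = 24.53 m
Pipe 2: V = 0.02736 m/s, Re = 3.47×10^4, ε/D = 2.04×10^-4, f = 0.02325, h_2 = f(L/D)V²/2g = 0.003743 m
Series → Q common, losses add: H = Σh = 24.53 m

H ≈ 24.5 m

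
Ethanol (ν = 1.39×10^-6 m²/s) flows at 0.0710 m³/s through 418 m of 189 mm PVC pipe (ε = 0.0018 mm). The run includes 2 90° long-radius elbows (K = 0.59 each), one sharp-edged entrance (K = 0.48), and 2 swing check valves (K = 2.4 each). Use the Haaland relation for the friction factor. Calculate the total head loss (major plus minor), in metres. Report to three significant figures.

V = 4Q/(πD²) = 2.531 m/s; V²/2g = 0.3264 m
Re = 3.44×10^5, ε/D = 9.52×10^-6 → f = 0.01406 (Haaland)
Major: h_f = f(L/D)·V²/2g = 0.01406·2212·0.3264 = 10.15 m
Minor: ΣK = 6.46; h_m = ΣK·V²/2g = 2.109 m
Total H_L = 10.15 + 2.109 = 12.26 m

H_L ≈ 12.3 m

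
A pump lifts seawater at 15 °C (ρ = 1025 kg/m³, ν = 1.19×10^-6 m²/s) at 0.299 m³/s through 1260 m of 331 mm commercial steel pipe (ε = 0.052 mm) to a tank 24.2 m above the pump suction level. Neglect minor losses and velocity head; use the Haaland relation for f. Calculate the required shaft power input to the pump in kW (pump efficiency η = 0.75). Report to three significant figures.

P_shaft ≈ 230 kW

V = 4Q/(πD²) = 3.475 m/s; Re = 9.67×10^5; ε/D = 1.57×10^-4; f = 0.01413
h_f = f(L/D)V²/2g = 33.09 m
Total head H = z + h_f = 24.2 + 33.09 = 57.29 m
P_hyd = ρgQH = 1025·9.81·0.299·57.29 = 172.2 kW
P_shaft = P_hyd/η = 172.2/0.75 = 229.7 kW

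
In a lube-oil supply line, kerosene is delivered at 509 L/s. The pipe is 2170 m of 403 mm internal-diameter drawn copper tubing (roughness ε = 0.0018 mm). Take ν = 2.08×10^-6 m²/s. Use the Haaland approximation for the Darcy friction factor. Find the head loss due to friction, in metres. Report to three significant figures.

h_f ≈ 53.2 m

V = 4Q/(πD²) = 4·0.509/(π·0.403²) = 3.990 m/s
Re = VD/ν = 3.990·0.403/2.08×10^-6 = 7.73×10^5 → turbulent
ε/D = 0.0018/403 = 4.47×10^-6
Haaland: f = 0.01217
h_f = f(L/D)V²/(2g) = 0.01217·(2170/0.403)·3.990²/(2·9.81) = 53.17 m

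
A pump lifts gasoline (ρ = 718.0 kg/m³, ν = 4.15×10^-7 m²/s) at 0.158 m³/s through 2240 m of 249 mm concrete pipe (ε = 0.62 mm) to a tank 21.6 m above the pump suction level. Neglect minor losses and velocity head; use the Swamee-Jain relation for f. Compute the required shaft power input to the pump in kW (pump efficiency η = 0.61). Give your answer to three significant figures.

V = 4Q/(πD²) = 3.245 m/s; Re = 1.95×10^6; ε/D = 0.00249; f = 0.02497
h_f = f(L/D)V²/2g = 120.5 m
Total head H = z + h_f = 21.6 + 120.5 = 142.1 m
P_hyd = ρgQH = 718.0·9.81·0.158·142.1 = 158.2 kW
P_shaft = P_hyd/η = 158.2/0.61 = 259.3 kW

P_shaft ≈ 259 kW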